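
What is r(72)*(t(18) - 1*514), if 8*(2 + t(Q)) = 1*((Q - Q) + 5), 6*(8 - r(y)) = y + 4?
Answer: 28861/12 ≈ 2405.1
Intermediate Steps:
r(y) = 22/3 - y/6 (r(y) = 8 - (y + 4)/6 = 8 - (4 + y)/6 = 8 + (-2/3 - y/6) = 22/3 - y/6)
t(Q) = -11/8 (t(Q) = -2 + (1*((Q - Q) + 5))/8 = -2 + (1*(0 + 5))/8 = -2 + (1*5)/8 = -2 + (1/8)*5 = -2 + 5/8 = -11/8)
r(72)*(t(18) - 1*514) = (22/3 - 1/6*72)*(-11/8 - 1*514) = (22/3 - 12)*(-11/8 - 514) = -14/3*(-4123/8) = 28861/12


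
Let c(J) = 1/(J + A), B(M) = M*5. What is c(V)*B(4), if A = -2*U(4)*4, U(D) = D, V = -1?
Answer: -20/33 ≈ -0.60606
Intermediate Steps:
B(M) = 5*M
A = -32 (A = -2*4*4 = -8*4 = -32)
c(J) = 1/(-32 + J) (c(J) = 1/(J - 32) = 1/(-32 + J))
c(V)*B(4) = (5*4)/(-32 - 1) = 20/(-33) = -1/33*20 = -20/33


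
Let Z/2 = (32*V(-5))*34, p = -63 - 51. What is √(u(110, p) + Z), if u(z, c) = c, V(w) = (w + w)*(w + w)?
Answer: √217486 ≈ 466.35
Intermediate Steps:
V(w) = 4*w² (V(w) = (2*w)*(2*w) = 4*w²)
p = -114
Z = 217600 (Z = 2*((32*(4*(-5)²))*34) = 2*((32*(4*25))*34) = 2*((32*100)*34) = 2*(3200*34) = 2*108800 = 217600)
√(u(110, p) + Z) = √(-114 + 217600) = √217486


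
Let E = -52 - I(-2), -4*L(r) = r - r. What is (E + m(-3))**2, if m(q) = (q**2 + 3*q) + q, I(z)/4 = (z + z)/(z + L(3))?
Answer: 3969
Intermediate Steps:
L(r) = 0 (L(r) = -(r - r)/4 = -1/4*0 = 0)
I(z) = 8 (I(z) = 4*((z + z)/(z + 0)) = 4*((2*z)/z) = 4*2 = 8)
m(q) = q**2 + 4*q
E = -60 (E = -52 - 1*8 = -52 - 8 = -60)
(E + m(-3))**2 = (-60 - 3*(4 - 3))**2 = (-60 - 3*1)**2 = (-60 - 3)**2 = (-63)**2 = 3969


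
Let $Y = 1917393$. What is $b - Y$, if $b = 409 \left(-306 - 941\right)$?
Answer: $-2427416$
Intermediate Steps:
$b = -510023$ ($b = 409 \left(-1247\right) = -510023$)
$b - Y = -510023 - 1917393 = -2427416$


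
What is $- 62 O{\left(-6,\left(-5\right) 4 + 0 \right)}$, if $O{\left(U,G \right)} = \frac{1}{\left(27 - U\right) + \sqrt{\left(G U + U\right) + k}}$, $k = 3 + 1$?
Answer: $- \frac{2046}{971} + \frac{62 \sqrt{118}}{971} \approx -1.4135$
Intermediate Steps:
$k = 4$
$O{\left(U,G \right)} = \frac{1}{27 + \sqrt{4 + U + G U} - U}$ ($O{\left(U,G \right)} = \frac{1}{\left(27 - U\right) + \sqrt{\left(G U + U\right) + 4}} = \frac{1}{\left(27 - U\right) + \sqrt{\left(U + G U\right) + 4}} = \frac{1}{\left(27 - U\right) + \sqrt{4 + U + G U}} = \frac{1}{27 + \sqrt{4 + U + G U} - U}$)
$- 62 O{\left(-6,\left(-5\right) 4 + 0 \right)} = - \frac{62}{27 + \sqrt{4 - 6 + \left(\left(-5\right) 4 + 0\right) \left(-6\right)} - -6} = - \frac{62}{27 + \sqrt{4 - 6 + \left(-20 + 0\right) \left(-6\right)} + 6} = - \frac{62}{27 + \sqrt{4 - 6 - -120} + 6} = - \frac{62}{27 + \sqrt{4 - 6 + 120} + 6} = - \frac{62}{27 + \sqrt{118} + 6} = - \frac{62}{33 + \sqrt{118}}$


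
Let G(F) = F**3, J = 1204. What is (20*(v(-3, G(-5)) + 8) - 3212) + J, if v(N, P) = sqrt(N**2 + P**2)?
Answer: -1848 + 20*sqrt(15634) ≈ 652.72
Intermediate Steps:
(20*(v(-3, G(-5)) + 8) - 3212) + J = (20*(sqrt((-3)**2 + ((-5)**3)**2) + 8) - 3212) + 1204 = (20*(sqrt(9 + (-125)**2) + 8) - 3212) + 1204 = (20*(sqrt(9 + 15625) + 8) - 3212) + 1204 = (20*(sqrt(15634) + 8) - 3212) + 1204 = (20*(8 + sqrt(15634)) - 3212) + 1204 = ((160 + 20*sqrt(15634)) - 3212) + 1204 = (-3052 + 20*sqrt(15634)) + 1204 = -1848 + 20*sqrt(15634)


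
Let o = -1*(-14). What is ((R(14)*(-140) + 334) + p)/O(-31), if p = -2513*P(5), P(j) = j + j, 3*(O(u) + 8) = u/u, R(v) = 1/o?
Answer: 74418/23 ≈ 3235.6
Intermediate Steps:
o = 14
R(v) = 1/14
O(u) = -23/3 (O(u) = -8 + (u/u)/3 = -8 + (1/3)*1 = -8 + 1/3 = -23/3)
P(j) = 2*j
p = -25130 (p = -5026*5 = -2513*10 = -25130)
((R(14)*(-140) + 334) + p)/O(-31) = (((1/14)*(-140) + 334) - 25130)/(-23/3) = ((-10 + 334) - 25130)*(-3/23) = (324 - 25130)*(-3/23) = -24806*(-3/23) = 74418/23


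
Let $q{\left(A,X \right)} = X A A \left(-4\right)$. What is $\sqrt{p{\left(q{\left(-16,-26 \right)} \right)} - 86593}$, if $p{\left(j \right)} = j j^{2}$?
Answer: $\sqrt{18872086212031} \approx 4.3442 \cdot 10^{6}$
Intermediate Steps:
$q{\left(A,X \right)} = - 4 X A^{2}$ ($q{\left(A,X \right)} = A X A \left(-4\right) = X A^{2} \left(-4\right) = - 4 X A^{2}$)
$p{\left(j \right)} = j^{3}$
$\sqrt{p{\left(q{\left(-16,-26 \right)} \right)} - 86593} = \sqrt{\left(\left(-4\right) \left(-26\right) \left(-16\right)^{2}\right)^{3} - 86593} = \sqrt{\left(\left(-4\right) \left(-26\right) 256\right)^{3} - 86593} = \sqrt{26624^{3} - 86593} = \sqrt{18872086298624 - 86593} = \sqrt{18872086212031}$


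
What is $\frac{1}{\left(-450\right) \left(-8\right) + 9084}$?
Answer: $\frac{1}{12684} \approx 7.8839 \cdot 10^{-5}$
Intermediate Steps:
$\frac{1}{\left(-450\right) \left(-8\right) + 9084} = \frac{1}{3600 + 9084} = \frac{1}{12684}$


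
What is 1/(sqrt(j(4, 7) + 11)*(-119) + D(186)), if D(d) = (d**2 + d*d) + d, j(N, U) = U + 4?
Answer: 34689/2406497671 + 119*sqrt(22)/4812995342 ≈ 1.4531e-5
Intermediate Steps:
j(N, U) = 4 + U
D(d) = d + 2*d**2 (D(d) = (d**2 + d**2) + d = 2*d**2 + d = d + 2*d**2)
1/(sqrt(j(4, 7) + 11)*(-119) + D(186)) = 1/(sqrt((4 + 7) + 11)*(-119) + 186*(1 + 2*186)) = 1/(sqrt(11 + 11)*(-119) + 186*(1 + 372)) = 1/(sqrt(22)*(-119) + 186*373) = 1/(-119*sqrt(22) + 69378) = 1/(69378 - 119*sqrt(22))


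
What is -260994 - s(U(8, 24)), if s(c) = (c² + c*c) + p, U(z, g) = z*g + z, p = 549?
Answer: -341543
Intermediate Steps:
U(z, g) = z + g*z (U(z, g) = g*z + z = z + g*z)
s(c) = 549 + 2*c² (s(c) = (c² + c*c) + 549 = (c² + c²) + 549 = 2*c² + 549 = 549 + 2*c²)
-260994 - s(U(8, 24)) = -260994 - (549 + 2*(8*(1 + 24))²) = -260994 - (549 + 2*(8*25)²) = -260994 - (549 + 2*200²) = -260994 - (549 + 2*40000) = -260994 - (549 + 80000) = -260994 - 1*80549 = -260994 - 80549 = -341543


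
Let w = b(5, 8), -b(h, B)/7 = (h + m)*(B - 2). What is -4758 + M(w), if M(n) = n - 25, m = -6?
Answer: -4741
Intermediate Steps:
b(h, B) = -7*(-6 + h)*(-2 + B) (b(h, B) = -7*(h - 6)*(B - 2) = -7*(-6 + h)*(-2 + B))
w = 42 (w = -84 + 14*5 + 42*8 - 7*8*5 = -84 + 70 + 336 - 280 = 42)
M(n) = -25 + n
-4758 + M(w) = -4758 + (-25 + 42) = -4758 + 17 = -4741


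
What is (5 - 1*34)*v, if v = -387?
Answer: 11223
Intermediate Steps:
(5 - 1*34)*v = (5 - 1*34)*(-387) = (5 - 34)*(-387) = -29*(-387) = 11223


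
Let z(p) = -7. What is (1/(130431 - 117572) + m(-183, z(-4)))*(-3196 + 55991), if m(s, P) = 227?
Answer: 154108288230/12859 ≈ 1.1984e+7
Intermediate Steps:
(1/(130431 - 117572) + m(-183, z(-4)))*(-3196 + 55991) = (1/(130431 - 117572) + 227)*(-3196 + 55991) = (1/12859 + 227)*52795 = (2918994/12859)*52795 = 154108288230/12859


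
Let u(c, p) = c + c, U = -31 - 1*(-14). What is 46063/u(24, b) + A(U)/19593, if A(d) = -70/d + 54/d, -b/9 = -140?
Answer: 5114236957/5329296 ≈ 959.65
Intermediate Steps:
U = -17 (U = -31 + 14 = -17)
b = 1260 (b = -9*(-140) = 1260)
u(c, p) = 2*c
A(d) = -16/d
46063/u(24, b) + A(U)/19593 = 46063/((2*24)) - 16/(-17)/19593 = 46063/48 - 16*(-1/17)*(1/19593) = 46063*(1/48) + (16/17)*(1/19593) = 46063/48 + 16/333081 = 5114236957/5329296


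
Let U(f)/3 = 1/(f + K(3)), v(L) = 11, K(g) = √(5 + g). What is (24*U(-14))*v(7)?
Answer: -2772/47 - 396*√2/47 ≈ -70.894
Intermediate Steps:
U(f) = 3/(f + 2*√2) (U(f) = 3/(f + √(5 + 3)) = 3/(f + √8) = 3/(f + 2*√2))
(24*U(-14))*v(7) = (24*(3/(-14 + 2*√2)))*11 = (72/(-14 + 2*√2))*11 = 792/(-14 + 2*√2)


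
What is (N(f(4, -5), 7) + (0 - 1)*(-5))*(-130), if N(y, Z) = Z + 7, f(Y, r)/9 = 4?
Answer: -2470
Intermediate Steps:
f(Y, r) = 36 (f(Y, r) = 9*4 = 36)
N(y, Z) = 7 + Z
(N(f(4, -5), 7) + (0 - 1)*(-5))*(-130) = ((7 + 7) + (0 - 1)*(-5))*(-130) = (14 - 1*(-5))*(-130) = (14 + 5)*(-130) = 19*(-130) = -2470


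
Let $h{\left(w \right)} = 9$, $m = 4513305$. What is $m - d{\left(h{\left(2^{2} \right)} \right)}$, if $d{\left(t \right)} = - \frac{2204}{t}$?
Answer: $\frac{40621949}{9} \approx 4.5136 \cdot 10^{6}$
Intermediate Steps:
$m - d{\left(h{\left(2^{2} \right)} \right)} = 4513305 - - \frac{2204}{9} = 4513305 + \frac{2204}{9} = \frac{40621949}{9}$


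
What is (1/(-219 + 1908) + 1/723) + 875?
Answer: 118722893/135683 ≈ 875.00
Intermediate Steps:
(1/(-219 + 1908) + 1/723) + 875 = (1/1689 + 1/723) + 875 = 268/135683 + 875 = 118722893/135683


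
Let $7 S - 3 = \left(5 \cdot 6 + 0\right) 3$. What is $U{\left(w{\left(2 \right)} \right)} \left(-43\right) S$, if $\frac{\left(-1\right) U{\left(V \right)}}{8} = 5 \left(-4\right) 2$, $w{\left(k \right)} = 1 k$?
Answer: $- \frac{1279680}{7} \approx -1.8281 \cdot 10^{5}$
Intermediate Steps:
$w{\left(k \right)} = k$
$U{\left(V \right)} = 320$ ($U{\left(V \right)} = - 8 \cdot 5 \left(-4\right) 2 = - 8 \left(\left(-20\right) 2\right) = \left(-8\right) \left(-40\right) = 320$)
$S = \frac{93}{7}$ ($S = \frac{3}{7} + \frac{\left(5 \cdot 6 + 0\right) 3}{7} = \frac{3}{7} + \frac{\left(30 + 0\right) 3}{7} = \frac{3}{7} + \frac{30 \cdot 3}{7} = \frac{3}{7} + \frac{1}{7} \cdot 90 = \frac{3}{7} + \frac{90}{7} = \frac{93}{7} \approx 13.286$)
$U{\left(w{\left(2 \right)} \right)} \left(-43\right) S = 320 \left(-43\right) \frac{93}{7} = \left(-13760\right) \frac{93}{7} = - \frac{1279680}{7}$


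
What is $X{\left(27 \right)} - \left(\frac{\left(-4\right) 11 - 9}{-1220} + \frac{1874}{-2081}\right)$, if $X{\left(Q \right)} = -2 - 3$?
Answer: $- \frac{10518113}{2538820} \approx -4.1429$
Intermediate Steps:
$X{\left(Q \right)} = -5$
$X{\left(27 \right)} - \left(\frac{\left(-4\right) 11 - 9}{-1220} + \frac{1874}{-2081}\right) = -5 - \left(\frac{\left(-4\right) 11 - 9}{-1220} + \frac{1874}{-2081}\right) = -5 - \left(\left(-44 - 9\right) \left(- \frac{1}{1220}\right) + 1874 \left(- \frac{1}{2081}\right)\right) = -5 - \left(\left(-53\right) \left(- \frac{1}{1220}\right) - \frac{1874}{2081}\right) = -5 - \left(\frac{53}{1220} - \frac{1874}{2081}\right) = -5 - - \frac{2175987}{2538820} = -5 + \frac{2175987}{2538820} = - \frac{10518113}{2538820}$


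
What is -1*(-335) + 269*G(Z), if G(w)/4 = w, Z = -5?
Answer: -5045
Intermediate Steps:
G(w) = 4*w
-1*(-335) + 269*G(Z) = -1*(-335) + 269*(4*(-5)) = 335 + 269*(-20) = 335 - 5380 = -5045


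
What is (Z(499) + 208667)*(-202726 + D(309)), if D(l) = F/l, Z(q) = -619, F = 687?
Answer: -4344156458352/103 ≈ -4.2176e+10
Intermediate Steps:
D(l) = 687/l
(Z(499) + 208667)*(-202726 + D(309)) = (-619 + 208667)*(-202726 + 687/309) = 208048*(-202726 + 687*(1/309)) = 208048*(-202726 + 229/103) = 208048*(-20880549/103) = -4344156458352/103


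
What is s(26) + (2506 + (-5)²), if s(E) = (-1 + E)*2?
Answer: 2581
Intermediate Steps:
s(E) = -2 + 2*E
s(26) + (2506 + (-5)²) = (-2 + 2*26) + (2506 + (-5)²) = (-2 + 52) + (2506 + 25) = 50 + 2531 = 2581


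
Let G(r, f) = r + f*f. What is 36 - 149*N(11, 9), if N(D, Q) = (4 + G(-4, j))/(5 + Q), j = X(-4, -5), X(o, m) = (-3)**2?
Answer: -11565/14 ≈ -826.07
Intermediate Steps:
X(o, m) = 9
j = 9
G(r, f) = r + f**2
N(D, Q) = 81/(5 + Q) (N(D, Q) = (4 + (-4 + 9**2))/(5 + Q) = (4 + (-4 + 81))/(5 + Q) = (4 + 77)/(5 + Q) = 81/(5 + Q))
36 - 149*N(11, 9) = 36 - 12069/(5 + 9) = 36 - 12069/14 = -11565/14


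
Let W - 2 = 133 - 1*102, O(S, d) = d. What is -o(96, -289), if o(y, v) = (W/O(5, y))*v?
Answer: 3179/32 ≈ 99.344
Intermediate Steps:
W = 33 (W = 2 + (133 - 1*102) = 2 + (133 - 102) = 2 + 31 = 33)
o(y, v) = 33*v/y (o(y, v) = (33/y)*v = 33*v/y)
-o(96, -289) = -33*(-289)/96 = -1*(-3179/32) = 3179/32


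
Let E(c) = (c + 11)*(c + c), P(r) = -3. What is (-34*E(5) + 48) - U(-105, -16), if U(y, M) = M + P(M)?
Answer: -5373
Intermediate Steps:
E(c) = 2*c*(11 + c) (E(c) = (11 + c)*(2*c) = 2*c*(11 + c))
U(y, M) = -3 + M (U(y, M) = M - 3 = -3 + M)
(-34*E(5) + 48) - U(-105, -16) = (-68*5*(11 + 5) + 48) - (-3 - 16) = (-68*5*16 + 48) - 1*(-19) = (-34*160 + 48) + 19 = (-5440 + 48) + 19 = -5392 + 19 = -5373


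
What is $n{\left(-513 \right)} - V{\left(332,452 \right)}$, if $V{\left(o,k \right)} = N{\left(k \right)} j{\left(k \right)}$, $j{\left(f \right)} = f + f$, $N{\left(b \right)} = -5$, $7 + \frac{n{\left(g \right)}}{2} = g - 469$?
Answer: $2542$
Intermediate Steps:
$n{\left(g \right)} = -952 + 2 g$ ($n{\left(g \right)} = -14 + 2 \left(g - 469\right) = -14 + 2 \left(-469 + g\right) = -14 + \left(-938 + 2 g\right) = -952 + 2 g$)
$j{\left(f \right)} = 2 f$
$V{\left(o,k \right)} = - 10 k$ ($V{\left(o,k \right)} = - 5 \cdot 2 k = - 10 k$)
$n{\left(-513 \right)} - V{\left(332,452 \right)} = \left(-952 + 2 \left(-513\right)\right) - \left(-10\right) 452 = \left(-952 - 1026\right) - -4520 = -1978 + 4520 = 2542$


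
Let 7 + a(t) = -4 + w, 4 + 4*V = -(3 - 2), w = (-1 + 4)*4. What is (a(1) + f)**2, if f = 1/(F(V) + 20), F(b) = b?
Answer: 6241/5625 ≈ 1.1095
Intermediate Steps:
w = 12 (w = 3*4 = 12)
V = -5/4 (V = -1 + (-(3 - 2))/4 = -1 + (-1*1)/4 = -1 + (1/4)*(-1) = -1 - 1/4 = -5/4 ≈ -1.2500)
f = 4/75 (f = 1/(-5/4 + 20) = 1/(75/4) = 4/75 ≈ 0.053333)
a(t) = 1 (a(t) = -7 + (-4 + 12) = -7 + 8 = 1)
(a(1) + f)**2 = (1 + 4/75)**2 = (79/75)**2 = 6241/5625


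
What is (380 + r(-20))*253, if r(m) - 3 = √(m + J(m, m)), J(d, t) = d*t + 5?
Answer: 96899 + 253*√385 ≈ 1.0186e+5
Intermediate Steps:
J(d, t) = 5 + d*t
r(m) = 3 + √(5 + m + m²) (r(m) = 3 + √(m + (5 + m*m)) = 3 + √(m + (5 + m²)) = 3 + √(5 + m + m²))
(380 + r(-20))*253 = (380 + (3 + √(5 - 20 + (-20)²)))*253 = (380 + (3 + √(5 - 20 + 400)))*253 = (380 + (3 + √385))*253 = (383 + √385)*253 = 96899 + 253*√385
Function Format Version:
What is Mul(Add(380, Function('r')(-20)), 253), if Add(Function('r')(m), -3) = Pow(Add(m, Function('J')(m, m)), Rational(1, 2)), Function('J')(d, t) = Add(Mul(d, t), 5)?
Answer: Add(96899, Mul(253, Pow(385, Rational(1, 2)))) ≈ 1.0186e+5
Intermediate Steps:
Function('J')(d, t) = Add(5, Mul(d, t))
Function('r')(m) = Add(3, Pow(Add(5, m, Pow(m, 2)), Rational(1, 2))) (Function('r')(m) = Add(3, Pow(Add(m, Add(5, Mul(m, m))), Rational(1, 2))) = Add(3, Pow(Add(m, Add(5, Pow(m, 2))), Rational(1, 2))) = Add(3, Pow(Add(5, m, Pow(m, 2)), Rational(1, 2))))
Mul(Add(380, Function('r')(-20)), 253) = Mul(Add(380, Add(3, Pow(Add(5, -20, Pow(-20, 2)), Rational(1, 2)))), 253) = Mul(Add(380, Add(3, Pow(Add(5, -20, 400), Rational(1, 2)))), 253) = Mul(Add(380, Add(3, Pow(385, Rational(1, 2)))), 253) = Mul(Add(383, Pow(385, Rational(1, 2))), 253) = Add(96899, Mul(253, Pow(385, Rational(1, 2))))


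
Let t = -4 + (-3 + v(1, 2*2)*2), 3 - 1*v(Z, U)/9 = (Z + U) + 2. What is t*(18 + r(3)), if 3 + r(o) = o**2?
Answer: -1896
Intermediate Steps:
v(Z, U) = 9 - 9*U - 9*Z (v(Z, U) = 27 - 9*((Z + U) + 2) = 27 - 9*((U + Z) + 2) = 27 - 9*(2 + U + Z) = 27 + (-18 - 9*U - 9*Z) = 9 - 9*U - 9*Z)
t = -79 (t = -4 + (-3 + (9 - 18*2 - 9*1)*2) = -4 + (-3 + (9 - 9*4 - 9)*2) = -4 + (-3 + (9 - 36 - 9)*2) = -4 + (-3 - 36*2) = -4 + (-3 - 72) = -4 - 75 = -79)
r(o) = -3 + o**2
t*(18 + r(3)) = -79*(18 + (-3 + 3**2)) = -79*(18 + (-3 + 9)) = -79*(18 + 6) = -79*24 = -1896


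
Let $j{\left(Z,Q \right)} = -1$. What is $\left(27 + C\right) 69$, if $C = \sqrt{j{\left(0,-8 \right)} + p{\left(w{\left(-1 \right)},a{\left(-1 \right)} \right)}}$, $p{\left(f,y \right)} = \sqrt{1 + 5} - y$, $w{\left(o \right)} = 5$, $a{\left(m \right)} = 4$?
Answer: $1863 + 69 \sqrt{-5 + \sqrt{6}} \approx 1863.0 + 110.2 i$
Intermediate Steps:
$p{\left(f,y \right)} = \sqrt{6} - y$
$C = \sqrt{-5 + \sqrt{6}}$ ($C = \sqrt{-1 + \left(\sqrt{6} - 4\right)} = \sqrt{-1 - \left(4 - \sqrt{6}\right)} = \sqrt{-5 + \sqrt{6}} \approx 1.597 i$)
$\left(27 + C\right) 69 = \left(27 + \sqrt{-5 + \sqrt{6}}\right) 69 = 1863 + 69 \sqrt{-5 + \sqrt{6}}$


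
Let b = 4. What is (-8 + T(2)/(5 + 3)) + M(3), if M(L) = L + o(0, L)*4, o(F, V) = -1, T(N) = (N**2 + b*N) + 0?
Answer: -15/2 ≈ -7.5000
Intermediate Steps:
T(N) = N**2 + 4*N (T(N) = (N**2 + 4*N) + 0 = N**2 + 4*N)
M(L) = -4 + L (M(L) = L - 1*4 = L - 4 = -4 + L)
(-8 + T(2)/(5 + 3)) + M(3) = (-8 + (2*(4 + 2))/(5 + 3)) + (-4 + 3) = (-8 + (2*6)/8) - 1 = (-8 + (1/8)*12) - 1 = (-8 + 3/2) - 1 = -13/2 - 1 = -15/2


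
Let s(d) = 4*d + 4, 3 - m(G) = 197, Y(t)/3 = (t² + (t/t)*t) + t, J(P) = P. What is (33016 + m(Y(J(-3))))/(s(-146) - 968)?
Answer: -16411/774 ≈ -21.203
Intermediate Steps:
Y(t) = 3*t² + 6*t (Y(t) = 3*((t² + (t/t)*t) + t) = 3*((t² + 1*t) + t) = 3*((t² + t) + t) = 3*((t + t²) + t) = 3*(t² + 2*t) = 3*t² + 6*t)
m(G) = -194 (m(G) = 3 - 1*197 = 3 - 197 = -194)
s(d) = 4 + 4*d
(33016 + m(Y(J(-3))))/(s(-146) - 968) = (33016 - 194)/((4 + 4*(-146)) - 968) = 32822/((4 - 584) - 968) = 32822/(-580 - 968) = 32822/(-1548) = 32822*(-1/1548) = -16411/774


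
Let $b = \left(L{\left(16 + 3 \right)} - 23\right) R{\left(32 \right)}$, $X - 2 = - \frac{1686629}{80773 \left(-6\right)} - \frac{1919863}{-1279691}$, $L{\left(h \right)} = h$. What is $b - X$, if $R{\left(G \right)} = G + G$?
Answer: $- \frac{23299574189371}{88598126694} \approx -262.98$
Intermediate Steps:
$R{\left(G \right)} = 2 G$
$X = \frac{618453755707}{88598126694}$ ($X = 2 - \left(- \frac{1919863}{1279691} - \frac{240947}{69234}\right) = 2 - \left(- \frac{1919863}{1279691} + \frac{1686629}{-484638}\right) = 2 + \left(\left(-1686629\right) \left(- \frac{1}{484638}\right) + \frac{1919863}{1279691}\right) = 2 + \left(\frac{240947}{69234} + \frac{1919863}{1279691}\right) = 2 + \frac{441257502319}{88598126694} = \frac{618453755707}{88598126694} \approx 6.9804$)
$b = -256$ ($b = \left(\left(16 + 3\right) - 23\right) 2 \cdot 32 = \left(19 - 23\right) 64 = \left(-4\right) 64 = -256$)
$b - X = -256 - \frac{618453755707}{88598126694} = - \frac{23299574189371}{88598126694}$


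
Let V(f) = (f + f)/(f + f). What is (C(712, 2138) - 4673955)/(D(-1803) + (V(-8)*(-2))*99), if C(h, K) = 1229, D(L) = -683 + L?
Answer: 2336363/1342 ≈ 1741.0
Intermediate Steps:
V(f) = 1 (V(f) = (2*f)/((2*f)) = (2*f)*(1/(2*f)) = 1)
(C(712, 2138) - 4673955)/(D(-1803) + (V(-8)*(-2))*99) = (1229 - 4673955)/((-683 - 1803) + (1*(-2))*99) = -4672726/(-2486 - 2*99) = -4672726/(-2486 - 198) = -4672726/(-2684) = -4672726*(-1/2684) = 2336363/1342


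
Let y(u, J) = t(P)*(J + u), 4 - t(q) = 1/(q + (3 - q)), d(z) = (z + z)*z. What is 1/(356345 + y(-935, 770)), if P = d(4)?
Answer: 1/355740 ≈ 2.8110e-6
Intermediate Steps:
d(z) = 2*z**2 (d(z) = (2*z)*z = 2*z**2)
P = 32 (P = 2*4**2 = 2*16 = 32)
t(q) = 11/3 (t(q) = 4 - 1/(q + (3 - q)) = 4 - 1/3 = 11/3)
y(u, J) = 11*J/3 + 11*u/3 (y(u, J) = 11*(J + u)/3 = 11*J/3 + 11*u/3)
1/(356345 + y(-935, 770)) = 1/(356345 + ((11/3)*770 + (11/3)*(-935))) = 1/(356345 + (8470/3 - 10285/3)) = 1/(356345 - 605) = 1/355740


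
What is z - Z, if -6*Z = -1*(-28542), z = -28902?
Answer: -24145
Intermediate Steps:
Z = -4757 (Z = -(-1)*(-28542)/6 = -⅙*28542 = -4757)
z - Z = -28902 - 1*(-4757) = -28902 + 4757 = -24145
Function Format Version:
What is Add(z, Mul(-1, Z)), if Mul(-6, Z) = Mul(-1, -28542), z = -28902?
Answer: -24145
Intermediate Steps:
Z = -4757 (Z = Mul(Rational(-1, 6), Mul(-1, -28542)) = Mul(Rational(-1, 6), 28542) = -4757)
Add(z, Mul(-1, Z)) = Add(-28902, Mul(-1, -4757)) = Add(-28902, 4757) = -24145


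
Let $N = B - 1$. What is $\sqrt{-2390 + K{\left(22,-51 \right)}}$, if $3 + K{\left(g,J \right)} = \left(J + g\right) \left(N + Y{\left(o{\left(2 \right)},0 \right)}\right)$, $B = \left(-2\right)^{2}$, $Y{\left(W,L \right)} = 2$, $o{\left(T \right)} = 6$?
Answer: $3 i \sqrt{282} \approx 50.379 i$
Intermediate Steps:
$B = 4$
$N = 3$ ($N = 4 - 1 = 3$)
$K{\left(g,J \right)} = -3 + 5 J + 5 g$ ($K{\left(g,J \right)} = -3 + \left(J + g\right) \left(3 + 2\right) = -3 + \left(J + g\right) 5 = -3 + \left(5 J + 5 g\right) = -3 + 5 J + 5 g$)
$\sqrt{-2390 + K{\left(22,-51 \right)}} = \sqrt{-2390 + \left(-3 + 5 \left(-51\right) + 5 \cdot 22\right)} = \sqrt{-2390 - 148} = \sqrt{-2538} = 3 i \sqrt{282}$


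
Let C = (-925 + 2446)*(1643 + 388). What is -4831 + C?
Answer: 3084320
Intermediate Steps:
C = 3089151 (C = 1521*2031 = 3089151)
-4831 + C = -4831 + 3089151 = 3084320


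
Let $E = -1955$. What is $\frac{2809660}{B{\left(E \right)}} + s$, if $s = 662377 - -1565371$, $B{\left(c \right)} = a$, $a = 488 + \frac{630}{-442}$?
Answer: $\frac{240177360544}{107533} \approx 2.2335 \cdot 10^{6}$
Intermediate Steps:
$a = \frac{107533}{221}$ ($a = 488 + 630 \left(- \frac{1}{442}\right) = 488 - \frac{315}{221} = \frac{107533}{221} \approx 486.57$)
$B{\left(c \right)} = \frac{107533}{221}$
$s = 2227748$ ($s = 662377 + 1565371 = 2227748$)
$\frac{2809660}{B{\left(E \right)}} + s = \frac{2809660}{\frac{107533}{221}} + 2227748 = 2809660 \cdot \frac{221}{107533} + 2227748 = \frac{620934860}{107533} + 2227748 = \frac{240177360544}{107533}$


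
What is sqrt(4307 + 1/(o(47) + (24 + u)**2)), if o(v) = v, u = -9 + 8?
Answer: sqrt(2480833)/24 ≈ 65.628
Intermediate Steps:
u = -1
sqrt(4307 + 1/(o(47) + (24 + u)**2)) = sqrt(4307 + 1/(47 + (24 - 1)**2)) = sqrt(4307 + 1/(47 + 23**2)) = sqrt(4307 + 1/(47 + 529)) = sqrt(4307 + 1/576) = sqrt(2480833/576) = sqrt(2480833)/24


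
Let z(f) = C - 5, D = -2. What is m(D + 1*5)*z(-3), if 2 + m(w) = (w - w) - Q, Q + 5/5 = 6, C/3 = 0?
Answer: 35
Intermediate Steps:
C = 0 (C = 3*0 = 0)
Q = 5 (Q = -1 + 6 = 5)
z(f) = -5 (z(f) = 0 - 5 = -5)
m(w) = -7 (m(w) = -2 + ((w - w) - 1*5) = -2 + (0 - 5) = -2 - 5 = -7)
m(D + 1*5)*z(-3) = -7*(-5) = 35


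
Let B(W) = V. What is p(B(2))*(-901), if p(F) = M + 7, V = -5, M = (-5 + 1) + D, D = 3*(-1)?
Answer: 0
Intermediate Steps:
D = -3
M = -7 (M = (-5 + 1) - 3 = -4 - 3 = -7)
B(W) = -5
p(F) = 0 (p(F) = -7 + 7 = 0)
p(B(2))*(-901) = 0*(-901) = 0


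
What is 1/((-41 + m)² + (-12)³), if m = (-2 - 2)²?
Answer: -1/1103 ≈ -0.00090662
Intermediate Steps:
m = 16 (m = (-4)² = 16)
1/((-41 + m)² + (-12)³) = 1/((-41 + 16)² + (-12)³) = 1/((-25)² - 1728) = 1/(625 - 1728) = 1/(-1103) = -1/1103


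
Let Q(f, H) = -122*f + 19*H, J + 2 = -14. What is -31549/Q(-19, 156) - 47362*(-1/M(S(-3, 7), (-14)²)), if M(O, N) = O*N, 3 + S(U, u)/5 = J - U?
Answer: -26601943/2957920 ≈ -8.9935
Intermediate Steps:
J = -16 (J = -2 - 14 = -16)
S(U, u) = -95 - 5*U (S(U, u) = -15 + 5*(-16 - U) = -15 + (-80 - 5*U) = -95 - 5*U)
M(O, N) = N*O
-31549/Q(-19, 156) - 47362*(-1/M(S(-3, 7), (-14)²)) = -31549/(-122*(-19) + 19*156) - 47362*(-1/(196*(-95 - 5*(-3)))) = -31549/(2318 + 2964) - 47362*(-1/(196*(-95 + 15))) = -31549/5282 - 47362/((-196*(-80))) = -31549*1/5282 - 47362/((-1*(-15680))) = -31549/5282 - 47362/15680 = -31549/5282 - 47362*1/15680 = -31549/5282 - 3383/1120 = -26601943/2957920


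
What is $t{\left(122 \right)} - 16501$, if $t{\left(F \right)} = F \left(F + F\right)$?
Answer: $13267$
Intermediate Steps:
$t{\left(F \right)} = 2 F^{2}$ ($t{\left(F \right)} = F 2 F = 2 F^{2}$)
$t{\left(122 \right)} - 16501 = 2 \cdot 122^{2} - 16501 = 2 \cdot 14884 - 16501 = 29768 - 16501 = 13267$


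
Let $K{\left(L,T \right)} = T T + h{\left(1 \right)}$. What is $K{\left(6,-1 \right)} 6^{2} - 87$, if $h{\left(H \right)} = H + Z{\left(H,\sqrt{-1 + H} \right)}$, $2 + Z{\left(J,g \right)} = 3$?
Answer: $21$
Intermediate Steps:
$Z{\left(J,g \right)} = 1$ ($Z{\left(J,g \right)} = -2 + 3 = 1$)
$h{\left(H \right)} = 1 + H$ ($h{\left(H \right)} = H + 1 = 1 + H$)
$K{\left(L,T \right)} = 2 + T^{2}$ ($K{\left(L,T \right)} = T T + \left(1 + 1\right) = T^{2} + 2 = 2 + T^{2}$)
$K{\left(6,-1 \right)} 6^{2} - 87 = \left(2 + \left(-1\right)^{2}\right) 6^{2} - 87 = \left(2 + 1\right) 36 - 87 = 3 \cdot 36 - 87 = 108 - 87 = 21$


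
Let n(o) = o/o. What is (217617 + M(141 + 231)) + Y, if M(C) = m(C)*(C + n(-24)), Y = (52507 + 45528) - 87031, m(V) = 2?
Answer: 229367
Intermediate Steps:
n(o) = 1
Y = 11004 (Y = 98035 - 87031 = 11004)
M(C) = 2 + 2*C (M(C) = 2*(C + 1) = 2*(1 + C) = 2 + 2*C)
(217617 + M(141 + 231)) + Y = (217617 + (2 + 2*(141 + 231))) + 11004 = (217617 + (2 + 2*372)) + 11004 = (217617 + (2 + 744)) + 11004 = (217617 + 746) + 11004 = 218363 + 11004 = 229367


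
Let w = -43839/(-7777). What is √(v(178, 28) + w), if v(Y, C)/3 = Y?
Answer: √32638179189/7777 ≈ 23.230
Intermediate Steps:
v(Y, C) = 3*Y
w = 43839/7777 (w = -43839*(-1/7777) = 43839/7777 ≈ 5.6370)
√(v(178, 28) + w) = √(3*178 + 43839/7777) = √(534 + 43839/7777) = √(4196757/7777) = √32638179189/7777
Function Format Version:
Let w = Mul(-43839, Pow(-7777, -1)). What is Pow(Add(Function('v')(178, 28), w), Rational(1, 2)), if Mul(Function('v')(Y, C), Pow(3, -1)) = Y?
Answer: Mul(Rational(1, 7777), Pow(32638179189, Rational(1, 2))) ≈ 23.230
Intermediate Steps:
Function('v')(Y, C) = Mul(3, Y)
w = Rational(43839, 7777) (w = Mul(-43839, Rational(-1, 7777)) = Rational(43839, 7777) ≈ 5.6370)
Pow(Add(Function('v')(178, 28), w), Rational(1, 2)) = Pow(Add(Mul(3, 178), Rational(43839, 7777)), Rational(1, 2)) = Pow(Add(534, Rational(43839, 7777)), Rational(1, 2)) = Pow(Rational(4196757, 7777), Rational(1, 2)) = Mul(Rational(1, 7777), Pow(32638179189, Rational(1, 2)))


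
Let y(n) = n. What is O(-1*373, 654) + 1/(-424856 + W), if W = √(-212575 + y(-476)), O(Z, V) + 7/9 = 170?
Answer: 274905812033897/1624525504083 - I*√213051/180502833787 ≈ 169.22 - 2.5572e-9*I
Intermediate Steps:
O(Z, V) = 1523/9 (O(Z, V) = -7/9 + 170 = 1523/9)
W = I*√213051 (W = √(-212575 - 476) = √(-213051) = I*√213051 ≈ 461.57*I)
O(-1*373, 654) + 1/(-424856 + W) = 1523/9 + 1/(-424856 + I*√213051)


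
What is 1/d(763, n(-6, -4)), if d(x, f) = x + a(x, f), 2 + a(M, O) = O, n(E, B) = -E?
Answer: 1/767 ≈ 0.0013038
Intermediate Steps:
a(M, O) = -2 + O
d(x, f) = -2 + f + x (d(x, f) = x + (-2 + f) = -2 + f + x)
1/d(763, n(-6, -4)) = 1/(-2 - 1*(-6) + 763) = 1/(-2 + 6 + 763) = 1/767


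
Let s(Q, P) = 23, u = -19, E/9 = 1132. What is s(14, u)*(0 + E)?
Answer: 234324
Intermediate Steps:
E = 10188 (E = 9*1132 = 10188)
s(14, u)*(0 + E) = 23*(0 + 10188) = 23*10188 = 234324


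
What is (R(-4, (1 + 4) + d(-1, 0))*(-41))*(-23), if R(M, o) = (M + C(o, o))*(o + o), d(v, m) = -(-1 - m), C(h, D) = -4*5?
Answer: -271584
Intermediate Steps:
C(h, D) = -20
d(v, m) = 1 + m
R(M, o) = 2*o*(-20 + M) (R(M, o) = (M - 20)*(o + o) = (-20 + M)*(2*o) = 2*o*(-20 + M))
(R(-4, (1 + 4) + d(-1, 0))*(-41))*(-23) = ((2*((1 + 4) + (1 + 0))*(-20 - 4))*(-41))*(-23) = ((2*(5 + 1)*(-24))*(-41))*(-23) = ((2*6*(-24))*(-41))*(-23) = -288*(-41)*(-23) = 11808*(-23) = -271584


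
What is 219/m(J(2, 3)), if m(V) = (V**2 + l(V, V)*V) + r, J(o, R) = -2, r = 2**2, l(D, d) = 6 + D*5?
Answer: 219/16 ≈ 13.688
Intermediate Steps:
l(D, d) = 6 + 5*D
r = 4
m(V) = 4 + V**2 + V*(6 + 5*V) (m(V) = (V**2 + (6 + 5*V)*V) + 4 = (V**2 + V*(6 + 5*V)) + 4 = 4 + V**2 + V*(6 + 5*V))
219/m(J(2, 3)) = 219/(4 + 6*(-2) + 6*(-2)**2) = 219/(4 - 12 + 6*4) = 219/(4 - 12 + 24) = 219/16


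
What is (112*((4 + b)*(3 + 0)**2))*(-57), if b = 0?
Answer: -229824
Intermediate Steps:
(112*((4 + b)*(3 + 0)**2))*(-57) = (112*((4 + 0)*(3 + 0)**2))*(-57) = (112*(4*3**2))*(-57) = (112*(4*9))*(-57) = (112*36)*(-57) = 4032*(-57) = -229824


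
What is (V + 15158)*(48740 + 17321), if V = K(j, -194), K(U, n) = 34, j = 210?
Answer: 1003598712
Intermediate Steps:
V = 34
(V + 15158)*(48740 + 17321) = (34 + 15158)*(48740 + 17321) = 15192*66061 = 1003598712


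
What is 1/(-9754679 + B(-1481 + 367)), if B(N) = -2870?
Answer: -1/9757549 ≈ -1.0248e-7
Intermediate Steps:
1/(-9754679 + B(-1481 + 367)) = 1/(-9754679 - 2870) = 1/(-9757549) = -1/9757549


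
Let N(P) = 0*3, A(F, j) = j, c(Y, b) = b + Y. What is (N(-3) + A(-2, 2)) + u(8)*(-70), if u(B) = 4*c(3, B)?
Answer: -3078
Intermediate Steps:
c(Y, b) = Y + b
N(P) = 0
u(B) = 12 + 4*B (u(B) = 4*(3 + B) = 12 + 4*B)
(N(-3) + A(-2, 2)) + u(8)*(-70) = (0 + 2) + (12 + 4*8)*(-70) = 2 + (12 + 32)*(-70) = 2 + 44*(-70) = 2 - 3080 = -3078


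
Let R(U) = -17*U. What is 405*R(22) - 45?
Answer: -151515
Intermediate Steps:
405*R(22) - 45 = 405*(-17*22) - 45 = 405*(-374) - 45 = -151470 - 45 = -151515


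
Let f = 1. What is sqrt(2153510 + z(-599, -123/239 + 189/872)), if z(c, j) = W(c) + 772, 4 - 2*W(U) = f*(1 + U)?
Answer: sqrt(2154583) ≈ 1467.8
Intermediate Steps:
W(U) = 3/2 - U/2 (W(U) = 2 - (1 + U)/2 = 2 + (-1/2 - U/2) = 3/2 - U/2)
z(c, j) = 1547/2 - c/2 (z(c, j) = (3/2 - c/2) + 772 = 1547/2 - c/2)
sqrt(2153510 + z(-599, -123/239 + 189/872)) = sqrt(2153510 + (1547/2 - 1/2*(-599))) = sqrt(2153510 + (1547/2 + 599/2)) = sqrt(2153510 + 1073) = sqrt(2154583)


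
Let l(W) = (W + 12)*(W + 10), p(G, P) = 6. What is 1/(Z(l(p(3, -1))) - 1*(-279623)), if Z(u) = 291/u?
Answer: 96/26843905 ≈ 3.5762e-6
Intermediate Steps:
l(W) = (10 + W)*(12 + W) (l(W) = (12 + W)*(10 + W) = (10 + W)*(12 + W))
1/(Z(l(p(3, -1))) - 1*(-279623)) = 1/(291/(120 + 6² + 22*6) - 1*(-279623)) = 1/(291/(120 + 36 + 132) + 279623) = 1/(291/288 + 279623) = 1/(291*(1/288) + 279623) = 1/(97/96 + 279623) = 1/(26843905/96) = 96/26843905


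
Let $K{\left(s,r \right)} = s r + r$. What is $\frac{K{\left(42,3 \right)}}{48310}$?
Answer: $\frac{129}{48310} \approx 0.0026703$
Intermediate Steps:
$K{\left(s,r \right)} = r + r s$ ($K{\left(s,r \right)} = r s + r = r + r s$)
$\frac{K{\left(42,3 \right)}}{48310} = \frac{3 \left(1 + 42\right)}{48310} = 3 \cdot 43 \cdot \frac{1}{48310} = 129 \cdot \frac{1}{48310} = \frac{129}{48310}$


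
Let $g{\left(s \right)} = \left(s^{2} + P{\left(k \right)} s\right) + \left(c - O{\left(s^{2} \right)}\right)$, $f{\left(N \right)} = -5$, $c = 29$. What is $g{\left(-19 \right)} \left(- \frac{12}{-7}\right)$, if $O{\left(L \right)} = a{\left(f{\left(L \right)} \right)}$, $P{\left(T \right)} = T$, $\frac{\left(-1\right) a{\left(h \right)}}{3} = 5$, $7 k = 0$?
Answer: $\frac{4860}{7} \approx 694.29$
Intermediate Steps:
$k = 0$ ($k = \frac{1}{7} \cdot 0 = 0$)
$a{\left(h \right)} = -15$ ($a{\left(h \right)} = \left(-3\right) 5 = -15$)
$O{\left(L \right)} = -15$
$g{\left(s \right)} = 44 + s^{2}$ ($g{\left(s \right)} = \left(s^{2} + 0 s\right) + \left(29 - -15\right) = \left(s^{2} + 0\right) + \left(29 + 15\right) = s^{2} + 44 = 44 + s^{2}$)
$g{\left(-19 \right)} \left(- \frac{12}{-7}\right) = \left(44 + \left(-19\right)^{2}\right) \left(- \frac{12}{-7}\right) = \left(44 + 361\right) \left(\left(-12\right) \left(- \frac{1}{7}\right)\right) = 405 \cdot \frac{12}{7} = \frac{4860}{7}$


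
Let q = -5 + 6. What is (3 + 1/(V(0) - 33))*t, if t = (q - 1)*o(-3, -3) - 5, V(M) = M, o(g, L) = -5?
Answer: -490/33 ≈ -14.848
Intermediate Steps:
q = 1
t = -5 (t = (1 - 1)*(-5) - 5 = 0*(-5) - 5 = 0 - 5 = -5)
(3 + 1/(V(0) - 33))*t = (3 + 1/(0 - 33))*(-5) = (3 + 1/(-33))*(-5) = (3 - 1/33)*(-5) = (98/33)*(-5) = -490/33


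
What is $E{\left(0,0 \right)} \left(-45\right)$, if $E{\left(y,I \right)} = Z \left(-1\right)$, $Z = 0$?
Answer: $0$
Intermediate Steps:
$E{\left(y,I \right)} = 0$ ($E{\left(y,I \right)} = 0 \left(-1\right) = 0$)
$E{\left(0,0 \right)} \left(-45\right) = 0 \left(-45\right) = 0$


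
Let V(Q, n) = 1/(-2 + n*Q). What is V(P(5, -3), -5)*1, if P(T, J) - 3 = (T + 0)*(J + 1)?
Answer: 1/33 ≈ 0.030303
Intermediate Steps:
P(T, J) = 3 + T*(1 + J) (P(T, J) = 3 + (T + 0)*(J + 1) = 3 + T*(1 + J))
V(Q, n) = 1/(-2 + Q*n)
V(P(5, -3), -5)*1 = 1/(-2 + (3 + 5 - 3*5)*(-5)) = 1/(-2 + (3 + 5 - 15)*(-5)) = 1/(-2 - 7*(-5)) = 1/(-2 + 35) = 1/33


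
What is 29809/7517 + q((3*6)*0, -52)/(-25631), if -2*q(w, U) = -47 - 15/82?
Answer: 125272571283/31597589228 ≈ 3.9646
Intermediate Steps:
q(w, U) = 3869/164 (q(w, U) = -(-47 - 15/82)/2 = -½*(-3869/82) = 3869/164)
29809/7517 + q((3*6)*0, -52)/(-25631) = 29809/7517 + (3869/164)/(-25631) = 29809*(1/7517) + (3869/164)*(-1/25631) = 29809/7517 - 3869/4203484 = 125272571283/31597589228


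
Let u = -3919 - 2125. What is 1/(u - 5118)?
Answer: -1/11162 ≈ -8.9590e-5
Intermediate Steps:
u = -6044
1/(u - 5118) = 1/(-6044 - 5118) = 1/(-11162) = -1/11162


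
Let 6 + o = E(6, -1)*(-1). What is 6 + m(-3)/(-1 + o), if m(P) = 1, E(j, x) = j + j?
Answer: 113/19 ≈ 5.9474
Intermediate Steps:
E(j, x) = 2*j
o = -18 (o = -6 + (2*6)*(-1) = -6 + 12*(-1) = -6 - 12 = -18)
6 + m(-3)/(-1 + o) = 6 + 1/(-1 - 18) = 6 + 1/(-19) = 6 - 1/19*1 = 6 - 1/19 = 113/19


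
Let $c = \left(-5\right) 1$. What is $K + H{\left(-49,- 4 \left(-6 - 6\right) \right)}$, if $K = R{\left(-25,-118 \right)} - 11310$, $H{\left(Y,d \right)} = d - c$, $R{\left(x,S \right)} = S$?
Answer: $-11375$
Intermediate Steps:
$c = -5$
$H{\left(Y,d \right)} = 5 + d$ ($H{\left(Y,d \right)} = d - -5 = d + 5 = 5 + d$)
$K = -11428$ ($K = -118 - 11310 = -11428$)
$K + H{\left(-49,- 4 \left(-6 - 6\right) \right)} = -11428 - \left(-5 + 4 \left(-6 - 6\right)\right) = -11428 + \left(5 - -48\right) = -11428 + \left(5 + 48\right) = -11428 + 53 = -11375$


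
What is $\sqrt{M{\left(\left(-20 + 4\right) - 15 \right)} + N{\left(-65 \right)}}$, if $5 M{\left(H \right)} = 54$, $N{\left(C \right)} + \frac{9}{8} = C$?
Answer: $\frac{i \sqrt{22130}}{20} \approx 7.4381 i$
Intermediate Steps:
$N{\left(C \right)} = - \frac{9}{8} + C$
$M{\left(H \right)} = \frac{54}{5}$ ($M{\left(H \right)} = \frac{1}{5} \cdot 54 = \frac{54}{5}$)
$\sqrt{M{\left(\left(-20 + 4\right) - 15 \right)} + N{\left(-65 \right)}} = \sqrt{\frac{54}{5} - \frac{529}{8}} = \sqrt{- \frac{2213}{40}} = \frac{i \sqrt{22130}}{20}$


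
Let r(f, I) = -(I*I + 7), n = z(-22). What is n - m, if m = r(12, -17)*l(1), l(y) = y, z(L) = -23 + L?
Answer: 251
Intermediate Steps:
n = -45 (n = -23 - 22 = -45)
r(f, I) = -7 - I² (r(f, I) = -(I² + 7) = -(7 + I²) = -7 - I²)
m = -296 (m = (-7 - 1*(-17)²)*1 = (-7 - 1*289)*1 = (-7 - 289)*1 = -296*1 = -296)
n - m = -45 - 1*(-296) = -45 + 296 = 251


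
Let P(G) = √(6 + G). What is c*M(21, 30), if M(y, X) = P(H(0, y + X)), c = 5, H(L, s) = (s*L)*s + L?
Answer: 5*√6 ≈ 12.247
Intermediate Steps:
H(L, s) = L + L*s² (H(L, s) = (L*s)*s + L = L*s² + L = L + L*s²)
M(y, X) = √6 (M(y, X) = √(6 + 0*(1 + (y + X)²)) = √(6 + 0*(1 + (X + y)²)) = √(6 + 0) = √6)
c*M(21, 30) = 5*√6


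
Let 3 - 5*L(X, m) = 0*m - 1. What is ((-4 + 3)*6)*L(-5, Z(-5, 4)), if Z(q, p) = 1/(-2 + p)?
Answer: -24/5 ≈ -4.8000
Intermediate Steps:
L(X, m) = ⅘ (L(X, m) = ⅗ - (0*m - 1)/5 = ⅗ - (0 - 1)/5 = ⅗ - ⅕*(-1) = ⅗ + ⅕ = ⅘)
((-4 + 3)*6)*L(-5, Z(-5, 4)) = ((-4 + 3)*6)*(⅘) = -1*6*(⅘) = -6*⅘ = -24/5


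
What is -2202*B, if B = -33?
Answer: 72666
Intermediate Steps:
-2202*B = -2202*(-33) = 72666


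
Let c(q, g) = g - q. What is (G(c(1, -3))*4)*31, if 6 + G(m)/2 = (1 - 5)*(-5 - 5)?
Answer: 8432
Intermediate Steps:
G(m) = 68 (G(m) = -12 + 2*((1 - 5)*(-5 - 5)) = -12 + 2*(-4*(-10)) = -12 + 2*40 = -12 + 80 = 68)
(G(c(1, -3))*4)*31 = (68*4)*31 = 272*31 = 8432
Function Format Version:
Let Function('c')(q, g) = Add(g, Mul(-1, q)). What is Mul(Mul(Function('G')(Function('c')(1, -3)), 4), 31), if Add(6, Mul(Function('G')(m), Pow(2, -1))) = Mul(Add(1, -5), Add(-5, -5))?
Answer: 8432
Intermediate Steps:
Function('G')(m) = 68 (Function('G')(m) = Add(-12, Mul(2, Mul(Add(1, -5), Add(-5, -5)))) = Add(-12, Mul(2, Mul(-4, -10))) = Add(-12, Mul(2, 40)) = Add(-12, 80) = 68)
Mul(Mul(Function('G')(Function('c')(1, -3)), 4), 31) = Mul(Mul(68, 4), 31) = Mul(272, 31) = 8432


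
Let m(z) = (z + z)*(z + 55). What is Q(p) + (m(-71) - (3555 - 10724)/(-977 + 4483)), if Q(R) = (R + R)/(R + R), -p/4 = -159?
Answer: 7976307/3506 ≈ 2275.0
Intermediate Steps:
m(z) = 2*z*(55 + z) (m(z) = (2*z)*(55 + z) = 2*z*(55 + z))
p = 636 (p = -4*(-159) = 636)
Q(R) = 1 (Q(R) = (2*R)/((2*R)) = (2*R)*(1/(2*R)) = 1)
Q(p) + (m(-71) - (3555 - 10724)/(-977 + 4483)) = 1 + (2*(-71)*(55 - 71) - (3555 - 10724)/(-977 + 4483)) = 1 + (2*(-71)*(-16) - (-7169)/3506) = 1 + (2272 - (-7169)/3506) = 1 + (2272 - 1*(-7169/3506)) = 1 + (2272 + 7169/3506) = 1 + 7972801/3506 = 7976307/3506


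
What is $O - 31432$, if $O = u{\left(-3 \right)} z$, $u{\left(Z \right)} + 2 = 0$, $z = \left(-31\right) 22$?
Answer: $-30068$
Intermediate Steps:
$z = -682$
$u{\left(Z \right)} = -2$ ($u{\left(Z \right)} = -2 + 0 = -2$)
$O = 1364$ ($O = \left(-2\right) \left(-682\right) = 1364$)
$O - 31432 = 1364 - 31432 = -30068$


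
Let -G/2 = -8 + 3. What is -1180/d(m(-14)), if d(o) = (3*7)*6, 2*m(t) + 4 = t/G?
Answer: -590/63 ≈ -9.3651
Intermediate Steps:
G = 10 (G = -2*(-8 + 3) = -2*(-5) = 10)
m(t) = -2 + t/20 (m(t) = -2 + (t/10)/2 = -2 + t/20)
d(o) = 126 (d(o) = 21*6 = 126)
-1180/d(m(-14)) = -1180/126 = -1*590/63 = -590/63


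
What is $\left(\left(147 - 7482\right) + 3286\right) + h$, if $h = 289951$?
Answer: $285902$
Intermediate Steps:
$\left(\left(147 - 7482\right) + 3286\right) + h = \left(\left(147 - 7482\right) + 3286\right) + 289951 = \left(-7335 + 3286\right) + 289951 = -4049 + 289951 = 285902$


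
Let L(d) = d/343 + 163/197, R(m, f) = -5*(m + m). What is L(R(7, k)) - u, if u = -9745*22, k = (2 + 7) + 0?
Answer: 2069512687/9653 ≈ 2.1439e+5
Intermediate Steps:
k = 9 (k = 9 + 0 = 9)
R(m, f) = -10*m
L(d) = 163/197 + d/343 (L(d) = d*(1/343) + 163*(1/197) = d/343 + 163/197 = 163/197 + d/343)
u = -214390
L(R(7, k)) - u = (163/197 + (-10*7)/343) - 1*(-214390) = (163/197 + (1/343)*(-70)) + 214390 = (163/197 - 10/49) + 214390 = 6017/9653 + 214390 = 2069512687/9653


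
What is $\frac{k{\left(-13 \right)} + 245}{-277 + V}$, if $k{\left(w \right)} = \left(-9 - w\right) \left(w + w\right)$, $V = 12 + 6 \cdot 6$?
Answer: $- \frac{141}{229} \approx -0.61572$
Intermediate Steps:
$V = 48$ ($V = 12 + 36 = 48$)
$k{\left(w \right)} = 2 w \left(-9 - w\right)$ ($k{\left(w \right)} = \left(-9 - w\right) 2 w = 2 w \left(-9 - w\right)$)
$\frac{k{\left(-13 \right)} + 245}{-277 + V} = \frac{\left(-2\right) \left(-13\right) \left(9 - 13\right) + 245}{-277 + 48} = \frac{\left(-2\right) \left(-13\right) \left(-4\right) + 245}{-229} = \left(-104 + 245\right) \left(- \frac{1}{229}\right) = 141 \left(- \frac{1}{229}\right) = - \frac{141}{229}$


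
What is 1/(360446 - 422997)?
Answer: -1/62551 ≈ -1.5987e-5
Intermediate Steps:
1/(360446 - 422997) = 1/(-62551) = -1/62551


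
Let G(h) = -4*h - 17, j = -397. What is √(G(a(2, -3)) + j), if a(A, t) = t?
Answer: I*√402 ≈ 20.05*I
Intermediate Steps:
G(h) = -17 - 4*h
√(G(a(2, -3)) + j) = √((-17 - 4*(-3)) - 397) = √((-17 + 12) - 397) = √(-5 - 397) = √(-402) = I*√402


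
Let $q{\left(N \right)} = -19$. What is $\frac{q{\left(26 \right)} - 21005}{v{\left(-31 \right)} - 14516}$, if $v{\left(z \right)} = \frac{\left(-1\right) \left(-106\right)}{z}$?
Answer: $\frac{108624}{75017} \approx 1.448$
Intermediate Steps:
$v{\left(z \right)} = \frac{106}{z}$
$\frac{q{\left(26 \right)} - 21005}{v{\left(-31 \right)} - 14516} = \frac{-19 - 21005}{\frac{106}{-31} - 14516} = - \frac{21024}{106 \left(- \frac{1}{31}\right) - 14516} = - \frac{21024}{- \frac{106}{31} - 14516} = - \frac{21024}{- \frac{450102}{31}} = \left(-21024\right) \left(- \frac{31}{450102}\right) = \frac{108624}{75017}$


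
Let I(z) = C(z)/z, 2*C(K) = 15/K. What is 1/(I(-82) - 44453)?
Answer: -13448/597803929 ≈ -2.2496e-5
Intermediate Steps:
C(K) = 15/(2*K) (C(K) = (15/K)/2 = 15/(2*K))
I(z) = 15/(2*z**2) (I(z) = (15/(2*z))/z = 15/(2*z**2))
1/(I(-82) - 44453) = 1/((15/2)/(-82)**2 - 44453) = 1/((15/2)*(1/6724) - 44453) = 1/(15/13448 - 44453) = 1/(-597803929/13448) = -13448/597803929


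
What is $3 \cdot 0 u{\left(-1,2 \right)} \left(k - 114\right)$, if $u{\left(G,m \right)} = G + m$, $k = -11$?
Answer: $0$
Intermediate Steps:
$3 \cdot 0 u{\left(-1,2 \right)} \left(k - 114\right) = 3 \cdot 0 \left(-1 + 2\right) \left(-11 - 114\right) = 0 \cdot 1 \left(-125\right) = 0 \left(-125\right) = 0$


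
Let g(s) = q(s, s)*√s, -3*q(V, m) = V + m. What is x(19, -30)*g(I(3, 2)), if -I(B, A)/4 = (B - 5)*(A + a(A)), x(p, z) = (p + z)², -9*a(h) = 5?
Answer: -50336*√26/81 ≈ -3168.7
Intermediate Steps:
a(h) = -5/9 (a(h) = -⅑*5 = -5/9)
q(V, m) = -V/3 - m/3 (q(V, m) = -(V + m)/3 = -V/3 - m/3)
I(B, A) = -4*(-5 + B)*(-5/9 + A) (I(B, A) = -4*(B - 5)*(A - 5/9) = -4*(-5 + B)*(-5/9 + A))
g(s) = -2*s^(3/2)/3 (g(s) = (-s/3 - s/3)*√s = (-2*s/3)*√s = -2*s^(3/2)/3)
x(19, -30)*g(I(3, 2)) = (19 - 30)²*(-2*(-100/9 + 20*2 + (20/9)*3 - 4*2*3)^(3/2)/3) = (-11)²*(-2*(-100/9 + 40 + 20/3 - 24)^(3/2)/3) = 121*(-416*√26/81) = -50336*√26/81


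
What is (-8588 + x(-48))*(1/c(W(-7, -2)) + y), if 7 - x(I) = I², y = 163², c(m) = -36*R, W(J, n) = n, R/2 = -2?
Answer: -41645324245/144 ≈ -2.8920e+8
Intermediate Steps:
R = -4 (R = 2*(-2) = -4)
c(m) = 144 (c(m) = -36*(-4) = 144)
y = 26569
x(I) = 7 - I²
(-8588 + x(-48))*(1/c(W(-7, -2)) + y) = (-8588 + (7 - 1*(-48)²))*(1/144 + 26569) = (-8588 + (7 - 1*2304))*(1/144 + 26569) = (-8588 + (7 - 2304))*(3825937/144) = (-8588 - 2297)*(3825937/144) = -10885*3825937/144 = -41645324245/144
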